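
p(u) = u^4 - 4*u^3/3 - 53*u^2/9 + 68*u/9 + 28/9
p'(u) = 4*u^3 - 4*u^2 - 106*u/9 + 68/9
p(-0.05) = 2.72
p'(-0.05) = 8.13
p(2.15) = 0.25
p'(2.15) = 3.50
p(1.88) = 0.13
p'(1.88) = -2.15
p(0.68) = 5.32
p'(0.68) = -1.05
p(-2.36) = 1.03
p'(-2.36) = -39.50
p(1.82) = 0.29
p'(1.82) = -3.02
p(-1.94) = -9.81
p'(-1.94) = -13.86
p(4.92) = 324.89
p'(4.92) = 329.17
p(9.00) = 5183.11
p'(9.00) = 2493.56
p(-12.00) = 22104.44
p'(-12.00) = -7339.11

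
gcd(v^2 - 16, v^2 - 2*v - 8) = v - 4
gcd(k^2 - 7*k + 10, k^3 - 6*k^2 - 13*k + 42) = k - 2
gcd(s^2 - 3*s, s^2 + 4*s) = s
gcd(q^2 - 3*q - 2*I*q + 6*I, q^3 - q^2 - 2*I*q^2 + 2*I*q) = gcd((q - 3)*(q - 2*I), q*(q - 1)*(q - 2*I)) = q - 2*I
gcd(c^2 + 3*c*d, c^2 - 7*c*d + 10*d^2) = 1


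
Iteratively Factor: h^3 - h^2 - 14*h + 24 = (h - 2)*(h^2 + h - 12) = (h - 2)*(h + 4)*(h - 3)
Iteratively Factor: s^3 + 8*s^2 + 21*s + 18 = (s + 3)*(s^2 + 5*s + 6) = (s + 2)*(s + 3)*(s + 3)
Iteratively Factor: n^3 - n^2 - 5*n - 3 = (n + 1)*(n^2 - 2*n - 3) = (n + 1)^2*(n - 3)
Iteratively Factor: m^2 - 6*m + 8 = (m - 4)*(m - 2)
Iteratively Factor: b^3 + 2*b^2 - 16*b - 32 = (b - 4)*(b^2 + 6*b + 8) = (b - 4)*(b + 4)*(b + 2)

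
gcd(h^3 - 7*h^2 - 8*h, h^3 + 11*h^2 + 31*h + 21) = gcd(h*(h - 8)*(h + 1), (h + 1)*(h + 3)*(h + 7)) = h + 1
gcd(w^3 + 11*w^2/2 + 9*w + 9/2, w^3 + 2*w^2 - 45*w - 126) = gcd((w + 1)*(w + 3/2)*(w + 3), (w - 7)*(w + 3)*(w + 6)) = w + 3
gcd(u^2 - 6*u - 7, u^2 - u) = 1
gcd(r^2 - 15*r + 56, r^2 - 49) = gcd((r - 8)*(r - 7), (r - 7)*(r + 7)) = r - 7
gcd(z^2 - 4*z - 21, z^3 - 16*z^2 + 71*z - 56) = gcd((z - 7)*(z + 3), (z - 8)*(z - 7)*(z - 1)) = z - 7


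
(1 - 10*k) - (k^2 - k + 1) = -k^2 - 9*k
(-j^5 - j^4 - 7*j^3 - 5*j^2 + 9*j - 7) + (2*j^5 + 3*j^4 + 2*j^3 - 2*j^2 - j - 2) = j^5 + 2*j^4 - 5*j^3 - 7*j^2 + 8*j - 9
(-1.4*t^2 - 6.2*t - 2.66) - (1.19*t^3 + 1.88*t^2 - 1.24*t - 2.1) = -1.19*t^3 - 3.28*t^2 - 4.96*t - 0.56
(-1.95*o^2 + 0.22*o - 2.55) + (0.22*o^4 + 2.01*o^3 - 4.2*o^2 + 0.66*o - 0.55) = 0.22*o^4 + 2.01*o^3 - 6.15*o^2 + 0.88*o - 3.1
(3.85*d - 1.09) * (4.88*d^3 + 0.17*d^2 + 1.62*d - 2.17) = 18.788*d^4 - 4.6647*d^3 + 6.0517*d^2 - 10.1203*d + 2.3653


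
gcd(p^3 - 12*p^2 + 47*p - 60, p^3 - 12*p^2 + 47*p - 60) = p^3 - 12*p^2 + 47*p - 60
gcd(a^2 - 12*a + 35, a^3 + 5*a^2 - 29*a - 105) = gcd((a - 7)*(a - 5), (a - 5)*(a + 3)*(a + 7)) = a - 5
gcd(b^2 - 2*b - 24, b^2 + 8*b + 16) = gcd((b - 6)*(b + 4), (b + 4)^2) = b + 4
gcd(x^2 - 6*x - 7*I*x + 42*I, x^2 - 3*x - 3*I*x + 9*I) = 1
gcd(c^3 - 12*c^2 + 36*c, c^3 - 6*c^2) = c^2 - 6*c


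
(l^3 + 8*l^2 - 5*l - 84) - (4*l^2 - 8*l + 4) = l^3 + 4*l^2 + 3*l - 88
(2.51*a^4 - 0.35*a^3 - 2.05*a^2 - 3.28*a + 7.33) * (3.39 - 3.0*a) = -7.53*a^5 + 9.5589*a^4 + 4.9635*a^3 + 2.8905*a^2 - 33.1092*a + 24.8487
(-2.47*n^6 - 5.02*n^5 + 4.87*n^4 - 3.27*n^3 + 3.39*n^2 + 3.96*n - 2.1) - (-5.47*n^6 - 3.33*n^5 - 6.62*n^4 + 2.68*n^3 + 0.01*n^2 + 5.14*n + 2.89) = 3.0*n^6 - 1.69*n^5 + 11.49*n^4 - 5.95*n^3 + 3.38*n^2 - 1.18*n - 4.99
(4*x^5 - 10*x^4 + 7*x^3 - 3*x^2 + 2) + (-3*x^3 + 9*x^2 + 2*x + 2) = 4*x^5 - 10*x^4 + 4*x^3 + 6*x^2 + 2*x + 4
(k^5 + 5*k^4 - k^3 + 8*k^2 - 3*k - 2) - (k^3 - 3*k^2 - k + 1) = k^5 + 5*k^4 - 2*k^3 + 11*k^2 - 2*k - 3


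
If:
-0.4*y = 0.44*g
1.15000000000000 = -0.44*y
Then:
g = 2.38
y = -2.61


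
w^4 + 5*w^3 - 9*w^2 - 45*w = w*(w - 3)*(w + 3)*(w + 5)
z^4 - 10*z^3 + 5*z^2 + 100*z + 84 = (z - 7)*(z - 6)*(z + 1)*(z + 2)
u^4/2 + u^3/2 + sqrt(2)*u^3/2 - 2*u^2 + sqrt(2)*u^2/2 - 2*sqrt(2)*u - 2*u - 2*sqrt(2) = (u - 2)*(u + 1)*(sqrt(2)*u/2 + 1)*(sqrt(2)*u/2 + sqrt(2))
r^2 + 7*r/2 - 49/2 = (r - 7/2)*(r + 7)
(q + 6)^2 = q^2 + 12*q + 36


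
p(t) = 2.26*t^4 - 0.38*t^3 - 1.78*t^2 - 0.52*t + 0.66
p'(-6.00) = -1972.84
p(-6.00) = 2950.74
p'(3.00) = 222.62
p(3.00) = 155.88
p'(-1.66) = -39.10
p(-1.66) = 15.52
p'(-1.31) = -18.14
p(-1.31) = 5.80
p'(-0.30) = 0.20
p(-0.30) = 0.68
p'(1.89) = 49.71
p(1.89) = 19.59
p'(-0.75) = -2.30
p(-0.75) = 0.92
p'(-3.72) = -468.42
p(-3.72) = 430.32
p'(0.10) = -0.88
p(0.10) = 0.59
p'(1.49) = 21.55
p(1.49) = 5.82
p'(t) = 9.04*t^3 - 1.14*t^2 - 3.56*t - 0.52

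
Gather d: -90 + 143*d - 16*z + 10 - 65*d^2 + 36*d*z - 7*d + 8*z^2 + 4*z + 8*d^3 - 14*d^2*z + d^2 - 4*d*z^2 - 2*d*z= 8*d^3 + d^2*(-14*z - 64) + d*(-4*z^2 + 34*z + 136) + 8*z^2 - 12*z - 80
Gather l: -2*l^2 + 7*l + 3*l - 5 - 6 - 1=-2*l^2 + 10*l - 12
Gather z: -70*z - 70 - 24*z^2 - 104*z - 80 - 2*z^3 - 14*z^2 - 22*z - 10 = -2*z^3 - 38*z^2 - 196*z - 160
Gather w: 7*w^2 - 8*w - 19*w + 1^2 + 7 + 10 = 7*w^2 - 27*w + 18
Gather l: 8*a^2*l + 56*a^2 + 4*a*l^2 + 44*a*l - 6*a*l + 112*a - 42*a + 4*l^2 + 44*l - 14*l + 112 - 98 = 56*a^2 + 70*a + l^2*(4*a + 4) + l*(8*a^2 + 38*a + 30) + 14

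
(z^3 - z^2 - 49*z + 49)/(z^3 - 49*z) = (z - 1)/z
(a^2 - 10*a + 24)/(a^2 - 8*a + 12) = (a - 4)/(a - 2)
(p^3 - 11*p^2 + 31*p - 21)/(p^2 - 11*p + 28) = (p^2 - 4*p + 3)/(p - 4)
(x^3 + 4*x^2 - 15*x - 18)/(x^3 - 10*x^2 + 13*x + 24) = (x + 6)/(x - 8)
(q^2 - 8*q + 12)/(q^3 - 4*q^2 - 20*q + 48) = 1/(q + 4)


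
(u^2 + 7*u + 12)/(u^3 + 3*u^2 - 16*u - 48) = 1/(u - 4)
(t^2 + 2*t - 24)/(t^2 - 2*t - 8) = (t + 6)/(t + 2)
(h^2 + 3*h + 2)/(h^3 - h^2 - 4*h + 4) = (h + 1)/(h^2 - 3*h + 2)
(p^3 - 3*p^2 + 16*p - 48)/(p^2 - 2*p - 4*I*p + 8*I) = (p^2 + p*(-3 + 4*I) - 12*I)/(p - 2)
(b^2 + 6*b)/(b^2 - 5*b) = (b + 6)/(b - 5)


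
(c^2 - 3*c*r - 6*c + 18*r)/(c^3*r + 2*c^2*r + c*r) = (c^2 - 3*c*r - 6*c + 18*r)/(c*r*(c^2 + 2*c + 1))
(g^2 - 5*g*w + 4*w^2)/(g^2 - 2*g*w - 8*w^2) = (g - w)/(g + 2*w)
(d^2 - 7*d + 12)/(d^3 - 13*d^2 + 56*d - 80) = (d - 3)/(d^2 - 9*d + 20)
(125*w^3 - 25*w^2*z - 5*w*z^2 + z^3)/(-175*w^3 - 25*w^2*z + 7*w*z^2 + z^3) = (-5*w + z)/(7*w + z)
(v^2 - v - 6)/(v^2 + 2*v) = (v - 3)/v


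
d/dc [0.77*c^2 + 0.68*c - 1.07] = 1.54*c + 0.68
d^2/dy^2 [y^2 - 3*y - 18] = 2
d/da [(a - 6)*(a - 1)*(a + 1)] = 3*a^2 - 12*a - 1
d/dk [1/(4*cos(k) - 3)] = 4*sin(k)/(4*cos(k) - 3)^2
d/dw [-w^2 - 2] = -2*w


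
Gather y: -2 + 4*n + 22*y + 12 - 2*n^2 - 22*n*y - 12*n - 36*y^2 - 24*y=-2*n^2 - 8*n - 36*y^2 + y*(-22*n - 2) + 10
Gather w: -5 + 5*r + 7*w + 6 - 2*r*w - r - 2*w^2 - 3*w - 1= 4*r - 2*w^2 + w*(4 - 2*r)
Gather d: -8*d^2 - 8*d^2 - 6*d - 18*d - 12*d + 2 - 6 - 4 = -16*d^2 - 36*d - 8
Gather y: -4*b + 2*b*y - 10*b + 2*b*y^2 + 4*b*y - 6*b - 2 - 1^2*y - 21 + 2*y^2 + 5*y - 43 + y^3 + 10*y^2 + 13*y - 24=-20*b + y^3 + y^2*(2*b + 12) + y*(6*b + 17) - 90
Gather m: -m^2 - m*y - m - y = -m^2 + m*(-y - 1) - y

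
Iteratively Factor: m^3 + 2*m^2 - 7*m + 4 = (m - 1)*(m^2 + 3*m - 4) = (m - 1)^2*(m + 4)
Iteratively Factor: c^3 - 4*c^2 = (c - 4)*(c^2) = c*(c - 4)*(c)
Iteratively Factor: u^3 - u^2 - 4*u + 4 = (u - 1)*(u^2 - 4) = (u - 2)*(u - 1)*(u + 2)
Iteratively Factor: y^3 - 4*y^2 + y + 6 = (y - 3)*(y^2 - y - 2) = (y - 3)*(y + 1)*(y - 2)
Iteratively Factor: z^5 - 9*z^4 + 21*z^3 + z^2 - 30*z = (z - 3)*(z^4 - 6*z^3 + 3*z^2 + 10*z) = (z - 3)*(z + 1)*(z^3 - 7*z^2 + 10*z) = z*(z - 3)*(z + 1)*(z^2 - 7*z + 10) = z*(z - 3)*(z - 2)*(z + 1)*(z - 5)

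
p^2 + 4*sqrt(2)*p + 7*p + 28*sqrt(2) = (p + 7)*(p + 4*sqrt(2))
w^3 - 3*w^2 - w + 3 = (w - 3)*(w - 1)*(w + 1)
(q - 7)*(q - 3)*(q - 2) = q^3 - 12*q^2 + 41*q - 42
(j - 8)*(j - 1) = j^2 - 9*j + 8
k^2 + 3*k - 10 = (k - 2)*(k + 5)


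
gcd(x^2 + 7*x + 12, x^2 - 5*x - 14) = 1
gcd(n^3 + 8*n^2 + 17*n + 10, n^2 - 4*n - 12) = n + 2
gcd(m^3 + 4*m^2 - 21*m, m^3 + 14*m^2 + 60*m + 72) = 1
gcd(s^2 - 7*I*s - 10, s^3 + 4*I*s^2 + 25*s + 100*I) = s - 5*I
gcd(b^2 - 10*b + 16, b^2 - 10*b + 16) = b^2 - 10*b + 16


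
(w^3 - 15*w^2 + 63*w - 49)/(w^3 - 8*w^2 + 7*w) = (w - 7)/w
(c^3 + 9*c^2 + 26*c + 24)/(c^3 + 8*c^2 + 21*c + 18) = (c + 4)/(c + 3)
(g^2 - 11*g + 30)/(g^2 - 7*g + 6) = (g - 5)/(g - 1)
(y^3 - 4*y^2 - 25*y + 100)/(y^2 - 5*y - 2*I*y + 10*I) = (y^2 + y - 20)/(y - 2*I)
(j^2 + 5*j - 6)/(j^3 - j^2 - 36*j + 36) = 1/(j - 6)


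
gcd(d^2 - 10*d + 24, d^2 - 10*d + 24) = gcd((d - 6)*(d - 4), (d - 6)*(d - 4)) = d^2 - 10*d + 24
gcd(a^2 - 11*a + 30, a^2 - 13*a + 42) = a - 6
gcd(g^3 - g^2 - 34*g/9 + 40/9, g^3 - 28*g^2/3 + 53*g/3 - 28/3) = g - 4/3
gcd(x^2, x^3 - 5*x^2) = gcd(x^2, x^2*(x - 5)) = x^2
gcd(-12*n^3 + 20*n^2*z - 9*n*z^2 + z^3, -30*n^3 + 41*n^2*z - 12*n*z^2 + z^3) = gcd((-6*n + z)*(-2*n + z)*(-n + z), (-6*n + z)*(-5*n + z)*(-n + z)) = 6*n^2 - 7*n*z + z^2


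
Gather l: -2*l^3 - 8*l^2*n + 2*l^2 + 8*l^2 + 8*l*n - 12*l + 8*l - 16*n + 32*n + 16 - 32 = -2*l^3 + l^2*(10 - 8*n) + l*(8*n - 4) + 16*n - 16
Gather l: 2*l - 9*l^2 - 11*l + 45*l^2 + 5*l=36*l^2 - 4*l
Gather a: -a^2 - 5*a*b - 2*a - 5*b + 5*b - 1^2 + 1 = -a^2 + a*(-5*b - 2)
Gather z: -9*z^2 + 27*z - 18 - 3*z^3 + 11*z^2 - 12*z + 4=-3*z^3 + 2*z^2 + 15*z - 14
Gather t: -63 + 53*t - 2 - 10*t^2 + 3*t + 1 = -10*t^2 + 56*t - 64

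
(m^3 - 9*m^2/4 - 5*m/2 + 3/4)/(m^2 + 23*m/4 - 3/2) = (m^2 - 2*m - 3)/(m + 6)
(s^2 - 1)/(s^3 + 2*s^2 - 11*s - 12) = (s - 1)/(s^2 + s - 12)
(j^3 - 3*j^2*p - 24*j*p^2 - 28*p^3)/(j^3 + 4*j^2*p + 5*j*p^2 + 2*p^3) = (j^2 - 5*j*p - 14*p^2)/(j^2 + 2*j*p + p^2)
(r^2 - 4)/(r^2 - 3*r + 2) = (r + 2)/(r - 1)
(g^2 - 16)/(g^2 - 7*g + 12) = (g + 4)/(g - 3)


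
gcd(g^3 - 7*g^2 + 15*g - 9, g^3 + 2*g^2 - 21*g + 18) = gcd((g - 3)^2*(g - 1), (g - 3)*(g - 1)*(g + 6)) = g^2 - 4*g + 3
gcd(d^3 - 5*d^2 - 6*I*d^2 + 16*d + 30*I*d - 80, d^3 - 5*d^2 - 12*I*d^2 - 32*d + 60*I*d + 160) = d^2 + d*(-5 - 8*I) + 40*I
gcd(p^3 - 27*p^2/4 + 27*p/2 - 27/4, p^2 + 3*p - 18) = p - 3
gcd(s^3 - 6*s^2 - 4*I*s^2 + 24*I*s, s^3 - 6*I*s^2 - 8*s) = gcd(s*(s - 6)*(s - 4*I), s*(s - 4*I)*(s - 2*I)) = s^2 - 4*I*s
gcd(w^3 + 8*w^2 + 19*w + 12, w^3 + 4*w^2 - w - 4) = w^2 + 5*w + 4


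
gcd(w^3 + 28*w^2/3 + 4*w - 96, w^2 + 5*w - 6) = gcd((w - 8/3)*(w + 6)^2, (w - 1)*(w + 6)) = w + 6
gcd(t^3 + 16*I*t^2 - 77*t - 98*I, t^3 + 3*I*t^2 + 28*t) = t + 7*I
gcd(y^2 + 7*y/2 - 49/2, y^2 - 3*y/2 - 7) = y - 7/2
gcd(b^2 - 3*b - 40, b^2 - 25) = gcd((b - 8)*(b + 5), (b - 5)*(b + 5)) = b + 5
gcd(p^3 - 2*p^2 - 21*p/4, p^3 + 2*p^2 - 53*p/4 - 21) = p^2 - 2*p - 21/4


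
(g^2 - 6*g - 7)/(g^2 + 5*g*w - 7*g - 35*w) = (g + 1)/(g + 5*w)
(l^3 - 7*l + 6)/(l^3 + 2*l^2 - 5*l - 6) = (l - 1)/(l + 1)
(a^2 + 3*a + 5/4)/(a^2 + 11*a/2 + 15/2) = (a + 1/2)/(a + 3)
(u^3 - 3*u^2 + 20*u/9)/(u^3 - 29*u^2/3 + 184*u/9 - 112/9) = u*(3*u - 5)/(3*u^2 - 25*u + 28)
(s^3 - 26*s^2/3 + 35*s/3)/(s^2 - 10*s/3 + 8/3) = s*(3*s^2 - 26*s + 35)/(3*s^2 - 10*s + 8)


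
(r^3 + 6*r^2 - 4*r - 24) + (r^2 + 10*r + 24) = r^3 + 7*r^2 + 6*r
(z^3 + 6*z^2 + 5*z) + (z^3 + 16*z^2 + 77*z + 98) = 2*z^3 + 22*z^2 + 82*z + 98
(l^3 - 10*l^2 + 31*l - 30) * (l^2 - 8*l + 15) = l^5 - 18*l^4 + 126*l^3 - 428*l^2 + 705*l - 450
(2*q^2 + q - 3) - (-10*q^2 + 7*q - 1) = 12*q^2 - 6*q - 2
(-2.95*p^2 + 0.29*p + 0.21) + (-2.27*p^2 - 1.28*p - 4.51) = -5.22*p^2 - 0.99*p - 4.3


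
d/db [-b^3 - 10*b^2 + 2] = b*(-3*b - 20)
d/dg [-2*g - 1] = -2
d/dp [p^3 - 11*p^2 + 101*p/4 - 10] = 3*p^2 - 22*p + 101/4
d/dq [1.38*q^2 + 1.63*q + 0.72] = 2.76*q + 1.63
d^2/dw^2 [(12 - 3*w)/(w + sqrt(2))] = 6*(sqrt(2) + 4)/(w + sqrt(2))^3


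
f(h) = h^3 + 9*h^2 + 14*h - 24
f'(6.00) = 230.00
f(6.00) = 600.00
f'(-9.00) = 95.00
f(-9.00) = -150.00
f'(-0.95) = -0.39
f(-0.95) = -30.03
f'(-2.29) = -11.49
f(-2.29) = -20.87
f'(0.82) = 30.78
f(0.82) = -5.92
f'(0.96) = 34.04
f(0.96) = -1.38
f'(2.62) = 81.75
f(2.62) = 92.44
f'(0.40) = 21.68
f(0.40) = -16.90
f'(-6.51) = 23.96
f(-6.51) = -9.61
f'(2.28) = 70.64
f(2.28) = 66.56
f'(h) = 3*h^2 + 18*h + 14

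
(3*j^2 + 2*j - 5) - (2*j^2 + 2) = j^2 + 2*j - 7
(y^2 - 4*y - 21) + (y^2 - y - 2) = 2*y^2 - 5*y - 23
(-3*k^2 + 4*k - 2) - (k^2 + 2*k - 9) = -4*k^2 + 2*k + 7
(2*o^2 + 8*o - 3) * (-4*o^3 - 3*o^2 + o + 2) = -8*o^5 - 38*o^4 - 10*o^3 + 21*o^2 + 13*o - 6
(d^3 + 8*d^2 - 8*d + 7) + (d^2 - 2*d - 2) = d^3 + 9*d^2 - 10*d + 5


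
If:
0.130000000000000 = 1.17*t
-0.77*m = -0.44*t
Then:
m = 0.06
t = 0.11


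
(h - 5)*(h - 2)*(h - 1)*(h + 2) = h^4 - 6*h^3 + h^2 + 24*h - 20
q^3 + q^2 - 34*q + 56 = (q - 4)*(q - 2)*(q + 7)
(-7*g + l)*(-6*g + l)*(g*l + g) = 42*g^3*l + 42*g^3 - 13*g^2*l^2 - 13*g^2*l + g*l^3 + g*l^2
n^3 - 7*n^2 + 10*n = n*(n - 5)*(n - 2)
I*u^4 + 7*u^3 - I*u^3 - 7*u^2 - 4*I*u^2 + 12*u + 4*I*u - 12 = (u - 6*I)*(u - 2*I)*(u + I)*(I*u - I)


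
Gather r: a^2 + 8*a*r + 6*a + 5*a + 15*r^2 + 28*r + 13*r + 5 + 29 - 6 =a^2 + 11*a + 15*r^2 + r*(8*a + 41) + 28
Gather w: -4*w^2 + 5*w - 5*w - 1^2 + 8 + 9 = 16 - 4*w^2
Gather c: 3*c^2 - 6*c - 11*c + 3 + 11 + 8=3*c^2 - 17*c + 22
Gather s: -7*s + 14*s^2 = 14*s^2 - 7*s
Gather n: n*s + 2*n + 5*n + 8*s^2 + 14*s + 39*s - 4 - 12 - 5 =n*(s + 7) + 8*s^2 + 53*s - 21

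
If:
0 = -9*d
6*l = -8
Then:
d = 0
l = -4/3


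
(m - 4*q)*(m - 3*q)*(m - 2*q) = m^3 - 9*m^2*q + 26*m*q^2 - 24*q^3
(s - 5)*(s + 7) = s^2 + 2*s - 35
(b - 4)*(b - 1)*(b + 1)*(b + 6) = b^4 + 2*b^3 - 25*b^2 - 2*b + 24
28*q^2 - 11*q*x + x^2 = (-7*q + x)*(-4*q + x)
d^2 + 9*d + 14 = (d + 2)*(d + 7)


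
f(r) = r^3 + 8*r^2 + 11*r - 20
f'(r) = 3*r^2 + 16*r + 11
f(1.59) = 21.73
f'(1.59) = 44.02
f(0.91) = -2.61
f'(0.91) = 28.04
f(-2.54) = -12.71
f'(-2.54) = -10.29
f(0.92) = -2.33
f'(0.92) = 28.26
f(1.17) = 5.42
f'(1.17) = 33.83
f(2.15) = 50.57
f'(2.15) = 59.27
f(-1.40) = -22.46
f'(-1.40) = -5.52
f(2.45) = 69.68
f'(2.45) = 68.21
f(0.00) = -20.00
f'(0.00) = 11.00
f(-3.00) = -8.00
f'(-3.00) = -10.00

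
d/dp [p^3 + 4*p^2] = p*(3*p + 8)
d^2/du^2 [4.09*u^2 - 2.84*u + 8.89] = 8.18000000000000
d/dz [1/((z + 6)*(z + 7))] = (-2*z - 13)/(z^4 + 26*z^3 + 253*z^2 + 1092*z + 1764)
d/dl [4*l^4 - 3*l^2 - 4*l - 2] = 16*l^3 - 6*l - 4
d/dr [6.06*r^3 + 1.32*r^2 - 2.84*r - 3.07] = 18.18*r^2 + 2.64*r - 2.84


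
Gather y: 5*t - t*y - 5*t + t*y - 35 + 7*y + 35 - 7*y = 0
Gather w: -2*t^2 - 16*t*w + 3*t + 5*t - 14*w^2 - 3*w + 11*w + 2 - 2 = -2*t^2 + 8*t - 14*w^2 + w*(8 - 16*t)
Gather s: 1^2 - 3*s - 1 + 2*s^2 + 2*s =2*s^2 - s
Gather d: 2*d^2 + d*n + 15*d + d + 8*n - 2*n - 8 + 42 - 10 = 2*d^2 + d*(n + 16) + 6*n + 24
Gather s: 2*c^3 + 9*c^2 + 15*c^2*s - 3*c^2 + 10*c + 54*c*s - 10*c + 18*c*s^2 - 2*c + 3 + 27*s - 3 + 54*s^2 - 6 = 2*c^3 + 6*c^2 - 2*c + s^2*(18*c + 54) + s*(15*c^2 + 54*c + 27) - 6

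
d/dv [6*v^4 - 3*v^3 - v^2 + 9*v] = 24*v^3 - 9*v^2 - 2*v + 9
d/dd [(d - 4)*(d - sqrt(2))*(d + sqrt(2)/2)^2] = 4*d^3 - 12*d^2 - 3*d - sqrt(2)/2 + 6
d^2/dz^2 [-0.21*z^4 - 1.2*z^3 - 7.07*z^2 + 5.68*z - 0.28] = -2.52*z^2 - 7.2*z - 14.14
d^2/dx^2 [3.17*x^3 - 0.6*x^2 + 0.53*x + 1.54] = 19.02*x - 1.2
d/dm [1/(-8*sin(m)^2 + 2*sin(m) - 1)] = 2*(8*sin(m) - 1)*cos(m)/(8*sin(m)^2 - 2*sin(m) + 1)^2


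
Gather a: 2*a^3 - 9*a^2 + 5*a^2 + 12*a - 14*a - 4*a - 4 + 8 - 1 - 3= 2*a^3 - 4*a^2 - 6*a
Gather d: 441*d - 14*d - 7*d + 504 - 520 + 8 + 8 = 420*d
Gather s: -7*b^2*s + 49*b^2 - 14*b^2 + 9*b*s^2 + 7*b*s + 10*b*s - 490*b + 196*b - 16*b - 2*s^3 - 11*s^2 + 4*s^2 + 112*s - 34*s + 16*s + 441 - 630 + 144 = 35*b^2 - 310*b - 2*s^3 + s^2*(9*b - 7) + s*(-7*b^2 + 17*b + 94) - 45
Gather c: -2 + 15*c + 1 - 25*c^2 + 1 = -25*c^2 + 15*c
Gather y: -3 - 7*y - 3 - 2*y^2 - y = -2*y^2 - 8*y - 6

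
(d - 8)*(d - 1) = d^2 - 9*d + 8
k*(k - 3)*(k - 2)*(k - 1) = k^4 - 6*k^3 + 11*k^2 - 6*k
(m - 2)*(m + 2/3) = m^2 - 4*m/3 - 4/3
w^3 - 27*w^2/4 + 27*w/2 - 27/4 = (w - 3)^2*(w - 3/4)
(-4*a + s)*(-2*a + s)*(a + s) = 8*a^3 + 2*a^2*s - 5*a*s^2 + s^3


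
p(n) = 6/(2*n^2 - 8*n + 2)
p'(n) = 6*(8 - 4*n)/(2*n^2 - 8*n + 2)^2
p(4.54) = 0.87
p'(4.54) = -1.28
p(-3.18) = 0.13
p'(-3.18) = 0.05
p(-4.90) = 0.07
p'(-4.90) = 0.02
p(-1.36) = 0.36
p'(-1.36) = 0.29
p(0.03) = 3.41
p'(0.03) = 15.23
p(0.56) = -3.24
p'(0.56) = 10.07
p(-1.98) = 0.23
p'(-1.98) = 0.14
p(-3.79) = 0.10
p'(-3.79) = 0.04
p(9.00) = 0.07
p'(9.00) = -0.02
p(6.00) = 0.23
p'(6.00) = -0.14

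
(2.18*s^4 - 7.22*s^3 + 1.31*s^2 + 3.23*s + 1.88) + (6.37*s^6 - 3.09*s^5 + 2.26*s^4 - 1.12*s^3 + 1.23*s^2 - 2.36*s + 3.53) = 6.37*s^6 - 3.09*s^5 + 4.44*s^4 - 8.34*s^3 + 2.54*s^2 + 0.87*s + 5.41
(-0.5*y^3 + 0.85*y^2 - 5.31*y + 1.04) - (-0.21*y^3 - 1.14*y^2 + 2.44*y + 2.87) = -0.29*y^3 + 1.99*y^2 - 7.75*y - 1.83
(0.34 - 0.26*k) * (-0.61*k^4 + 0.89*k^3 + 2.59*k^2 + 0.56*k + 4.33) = 0.1586*k^5 - 0.4388*k^4 - 0.3708*k^3 + 0.735*k^2 - 0.9354*k + 1.4722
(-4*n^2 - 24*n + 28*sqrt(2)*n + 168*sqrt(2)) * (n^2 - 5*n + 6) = -4*n^4 - 4*n^3 + 28*sqrt(2)*n^3 + 28*sqrt(2)*n^2 + 96*n^2 - 672*sqrt(2)*n - 144*n + 1008*sqrt(2)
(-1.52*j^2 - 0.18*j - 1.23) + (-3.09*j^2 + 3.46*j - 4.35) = -4.61*j^2 + 3.28*j - 5.58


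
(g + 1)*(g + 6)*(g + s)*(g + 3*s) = g^4 + 4*g^3*s + 7*g^3 + 3*g^2*s^2 + 28*g^2*s + 6*g^2 + 21*g*s^2 + 24*g*s + 18*s^2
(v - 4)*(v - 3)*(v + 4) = v^3 - 3*v^2 - 16*v + 48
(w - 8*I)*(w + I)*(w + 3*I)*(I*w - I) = I*w^4 + 4*w^3 - I*w^3 - 4*w^2 + 29*I*w^2 - 24*w - 29*I*w + 24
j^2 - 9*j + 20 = (j - 5)*(j - 4)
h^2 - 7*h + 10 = (h - 5)*(h - 2)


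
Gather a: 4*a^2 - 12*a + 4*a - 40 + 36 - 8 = 4*a^2 - 8*a - 12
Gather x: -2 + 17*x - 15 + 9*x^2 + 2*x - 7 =9*x^2 + 19*x - 24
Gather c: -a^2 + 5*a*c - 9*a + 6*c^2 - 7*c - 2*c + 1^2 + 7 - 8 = -a^2 - 9*a + 6*c^2 + c*(5*a - 9)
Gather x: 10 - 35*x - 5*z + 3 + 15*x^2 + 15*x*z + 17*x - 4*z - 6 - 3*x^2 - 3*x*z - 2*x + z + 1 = 12*x^2 + x*(12*z - 20) - 8*z + 8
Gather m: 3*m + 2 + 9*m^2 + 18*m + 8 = 9*m^2 + 21*m + 10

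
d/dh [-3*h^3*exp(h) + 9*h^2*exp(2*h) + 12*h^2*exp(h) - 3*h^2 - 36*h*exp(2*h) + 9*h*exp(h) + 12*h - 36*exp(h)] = -3*h^3*exp(h) + 18*h^2*exp(2*h) + 3*h^2*exp(h) - 54*h*exp(2*h) + 33*h*exp(h) - 6*h - 36*exp(2*h) - 27*exp(h) + 12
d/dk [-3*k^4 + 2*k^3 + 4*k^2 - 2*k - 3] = -12*k^3 + 6*k^2 + 8*k - 2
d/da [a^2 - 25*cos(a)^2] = 2*a + 25*sin(2*a)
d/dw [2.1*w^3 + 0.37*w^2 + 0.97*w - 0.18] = 6.3*w^2 + 0.74*w + 0.97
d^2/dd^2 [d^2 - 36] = 2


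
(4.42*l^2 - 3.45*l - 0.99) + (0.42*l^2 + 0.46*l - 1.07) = 4.84*l^2 - 2.99*l - 2.06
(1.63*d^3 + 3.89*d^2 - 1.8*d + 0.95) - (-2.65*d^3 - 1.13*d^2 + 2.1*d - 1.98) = 4.28*d^3 + 5.02*d^2 - 3.9*d + 2.93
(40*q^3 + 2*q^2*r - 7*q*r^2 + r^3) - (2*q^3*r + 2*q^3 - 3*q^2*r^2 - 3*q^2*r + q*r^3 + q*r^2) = -2*q^3*r + 38*q^3 + 3*q^2*r^2 + 5*q^2*r - q*r^3 - 8*q*r^2 + r^3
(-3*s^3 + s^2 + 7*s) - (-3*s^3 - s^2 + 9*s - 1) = 2*s^2 - 2*s + 1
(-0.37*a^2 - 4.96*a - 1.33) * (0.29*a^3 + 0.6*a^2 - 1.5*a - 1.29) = -0.1073*a^5 - 1.6604*a^4 - 2.8067*a^3 + 7.1193*a^2 + 8.3934*a + 1.7157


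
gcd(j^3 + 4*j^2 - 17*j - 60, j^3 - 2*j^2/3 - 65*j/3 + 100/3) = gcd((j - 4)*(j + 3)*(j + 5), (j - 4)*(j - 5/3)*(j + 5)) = j^2 + j - 20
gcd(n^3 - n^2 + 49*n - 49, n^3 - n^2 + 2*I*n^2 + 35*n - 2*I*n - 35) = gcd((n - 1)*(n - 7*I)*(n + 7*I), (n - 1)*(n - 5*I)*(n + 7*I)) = n^2 + n*(-1 + 7*I) - 7*I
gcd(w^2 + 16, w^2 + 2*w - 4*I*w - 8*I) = w - 4*I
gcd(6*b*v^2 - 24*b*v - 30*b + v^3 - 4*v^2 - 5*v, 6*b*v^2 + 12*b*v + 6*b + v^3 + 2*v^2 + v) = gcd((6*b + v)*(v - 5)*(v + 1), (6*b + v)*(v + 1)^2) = 6*b*v + 6*b + v^2 + v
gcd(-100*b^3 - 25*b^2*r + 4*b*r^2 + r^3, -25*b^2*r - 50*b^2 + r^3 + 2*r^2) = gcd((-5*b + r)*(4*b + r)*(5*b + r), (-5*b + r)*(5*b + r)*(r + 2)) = -25*b^2 + r^2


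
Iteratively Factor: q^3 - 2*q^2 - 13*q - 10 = (q + 1)*(q^2 - 3*q - 10) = (q + 1)*(q + 2)*(q - 5)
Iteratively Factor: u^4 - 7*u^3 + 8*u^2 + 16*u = (u - 4)*(u^3 - 3*u^2 - 4*u) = (u - 4)*(u + 1)*(u^2 - 4*u) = (u - 4)^2*(u + 1)*(u)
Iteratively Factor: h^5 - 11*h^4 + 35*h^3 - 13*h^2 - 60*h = (h - 4)*(h^4 - 7*h^3 + 7*h^2 + 15*h) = (h - 4)*(h + 1)*(h^3 - 8*h^2 + 15*h) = (h - 5)*(h - 4)*(h + 1)*(h^2 - 3*h) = (h - 5)*(h - 4)*(h - 3)*(h + 1)*(h)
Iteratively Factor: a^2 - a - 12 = (a - 4)*(a + 3)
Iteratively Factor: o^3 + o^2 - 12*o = (o - 3)*(o^2 + 4*o) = o*(o - 3)*(o + 4)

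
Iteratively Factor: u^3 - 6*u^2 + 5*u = (u - 5)*(u^2 - u) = u*(u - 5)*(u - 1)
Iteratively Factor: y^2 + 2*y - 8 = (y + 4)*(y - 2)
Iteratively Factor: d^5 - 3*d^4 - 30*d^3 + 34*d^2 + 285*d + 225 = (d - 5)*(d^4 + 2*d^3 - 20*d^2 - 66*d - 45) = (d - 5)^2*(d^3 + 7*d^2 + 15*d + 9) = (d - 5)^2*(d + 1)*(d^2 + 6*d + 9) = (d - 5)^2*(d + 1)*(d + 3)*(d + 3)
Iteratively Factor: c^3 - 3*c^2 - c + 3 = (c - 1)*(c^2 - 2*c - 3) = (c - 3)*(c - 1)*(c + 1)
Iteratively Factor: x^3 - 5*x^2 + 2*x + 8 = (x - 4)*(x^2 - x - 2) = (x - 4)*(x + 1)*(x - 2)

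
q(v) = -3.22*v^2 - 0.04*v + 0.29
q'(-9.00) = 57.92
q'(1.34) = -8.67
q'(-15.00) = 96.56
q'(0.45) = -2.94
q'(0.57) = -3.71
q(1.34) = -5.55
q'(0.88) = -5.71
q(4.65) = -69.52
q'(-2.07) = 13.29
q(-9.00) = -260.17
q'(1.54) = -9.96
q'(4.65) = -29.99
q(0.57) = -0.78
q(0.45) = -0.38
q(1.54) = -7.41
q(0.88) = -2.24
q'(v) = -6.44*v - 0.04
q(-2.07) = -13.42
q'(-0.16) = 0.99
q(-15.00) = -723.61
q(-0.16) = 0.21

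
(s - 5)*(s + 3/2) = s^2 - 7*s/2 - 15/2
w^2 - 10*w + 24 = (w - 6)*(w - 4)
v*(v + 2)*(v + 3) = v^3 + 5*v^2 + 6*v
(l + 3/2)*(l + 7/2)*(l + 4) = l^3 + 9*l^2 + 101*l/4 + 21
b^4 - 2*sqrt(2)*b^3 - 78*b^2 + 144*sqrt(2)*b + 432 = (b - 6*sqrt(2))*(b - 3*sqrt(2))*(b + sqrt(2))*(b + 6*sqrt(2))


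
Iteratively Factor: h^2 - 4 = (h + 2)*(h - 2)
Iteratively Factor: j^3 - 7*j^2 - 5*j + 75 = (j - 5)*(j^2 - 2*j - 15) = (j - 5)*(j + 3)*(j - 5)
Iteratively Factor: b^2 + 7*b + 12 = (b + 3)*(b + 4)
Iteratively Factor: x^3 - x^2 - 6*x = (x)*(x^2 - x - 6) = x*(x + 2)*(x - 3)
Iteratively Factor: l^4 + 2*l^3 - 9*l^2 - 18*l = (l + 2)*(l^3 - 9*l) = (l + 2)*(l + 3)*(l^2 - 3*l) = l*(l + 2)*(l + 3)*(l - 3)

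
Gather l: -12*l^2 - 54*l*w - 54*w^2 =-12*l^2 - 54*l*w - 54*w^2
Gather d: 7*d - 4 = 7*d - 4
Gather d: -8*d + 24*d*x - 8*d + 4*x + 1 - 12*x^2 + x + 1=d*(24*x - 16) - 12*x^2 + 5*x + 2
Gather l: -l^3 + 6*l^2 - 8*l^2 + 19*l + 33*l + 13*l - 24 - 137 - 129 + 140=-l^3 - 2*l^2 + 65*l - 150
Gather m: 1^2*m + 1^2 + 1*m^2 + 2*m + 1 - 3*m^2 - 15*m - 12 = -2*m^2 - 12*m - 10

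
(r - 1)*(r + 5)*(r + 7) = r^3 + 11*r^2 + 23*r - 35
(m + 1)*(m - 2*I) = m^2 + m - 2*I*m - 2*I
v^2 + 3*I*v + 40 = (v - 5*I)*(v + 8*I)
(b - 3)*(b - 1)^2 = b^3 - 5*b^2 + 7*b - 3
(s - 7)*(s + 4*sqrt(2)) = s^2 - 7*s + 4*sqrt(2)*s - 28*sqrt(2)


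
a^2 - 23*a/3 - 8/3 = (a - 8)*(a + 1/3)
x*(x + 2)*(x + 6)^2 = x^4 + 14*x^3 + 60*x^2 + 72*x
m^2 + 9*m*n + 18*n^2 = (m + 3*n)*(m + 6*n)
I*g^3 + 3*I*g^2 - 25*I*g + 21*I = (g - 3)*(g + 7)*(I*g - I)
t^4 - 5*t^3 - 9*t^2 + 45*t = t*(t - 5)*(t - 3)*(t + 3)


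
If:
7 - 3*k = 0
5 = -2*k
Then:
No Solution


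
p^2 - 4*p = p*(p - 4)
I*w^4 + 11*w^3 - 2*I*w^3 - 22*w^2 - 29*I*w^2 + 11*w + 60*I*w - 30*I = (w - 1)*(w - 6*I)*(w - 5*I)*(I*w - I)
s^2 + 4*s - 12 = (s - 2)*(s + 6)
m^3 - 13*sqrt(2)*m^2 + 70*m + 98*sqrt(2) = (m - 7*sqrt(2))^2*(m + sqrt(2))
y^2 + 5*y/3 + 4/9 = (y + 1/3)*(y + 4/3)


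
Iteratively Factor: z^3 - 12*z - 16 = (z + 2)*(z^2 - 2*z - 8) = (z - 4)*(z + 2)*(z + 2)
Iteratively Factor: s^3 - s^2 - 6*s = (s + 2)*(s^2 - 3*s) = (s - 3)*(s + 2)*(s)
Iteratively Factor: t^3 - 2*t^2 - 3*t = (t + 1)*(t^2 - 3*t) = (t - 3)*(t + 1)*(t)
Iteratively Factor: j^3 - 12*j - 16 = (j + 2)*(j^2 - 2*j - 8) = (j + 2)^2*(j - 4)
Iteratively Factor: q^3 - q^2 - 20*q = (q + 4)*(q^2 - 5*q) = (q - 5)*(q + 4)*(q)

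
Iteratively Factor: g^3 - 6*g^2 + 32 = (g - 4)*(g^2 - 2*g - 8) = (g - 4)*(g + 2)*(g - 4)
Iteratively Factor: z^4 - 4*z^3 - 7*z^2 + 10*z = (z - 5)*(z^3 + z^2 - 2*z) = (z - 5)*(z + 2)*(z^2 - z) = (z - 5)*(z - 1)*(z + 2)*(z)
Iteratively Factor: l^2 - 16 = (l + 4)*(l - 4)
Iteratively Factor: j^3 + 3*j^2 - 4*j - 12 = (j + 3)*(j^2 - 4) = (j - 2)*(j + 3)*(j + 2)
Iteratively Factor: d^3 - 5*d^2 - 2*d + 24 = (d - 4)*(d^2 - d - 6) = (d - 4)*(d - 3)*(d + 2)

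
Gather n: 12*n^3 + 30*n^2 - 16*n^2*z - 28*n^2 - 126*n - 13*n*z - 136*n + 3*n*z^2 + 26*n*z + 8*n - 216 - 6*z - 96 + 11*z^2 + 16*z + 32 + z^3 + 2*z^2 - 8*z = 12*n^3 + n^2*(2 - 16*z) + n*(3*z^2 + 13*z - 254) + z^3 + 13*z^2 + 2*z - 280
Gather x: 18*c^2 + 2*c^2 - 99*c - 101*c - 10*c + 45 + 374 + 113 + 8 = 20*c^2 - 210*c + 540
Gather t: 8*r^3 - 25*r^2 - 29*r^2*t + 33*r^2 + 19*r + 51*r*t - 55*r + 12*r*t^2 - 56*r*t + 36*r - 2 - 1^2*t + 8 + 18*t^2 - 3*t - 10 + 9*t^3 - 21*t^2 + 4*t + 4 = 8*r^3 + 8*r^2 + 9*t^3 + t^2*(12*r - 3) + t*(-29*r^2 - 5*r)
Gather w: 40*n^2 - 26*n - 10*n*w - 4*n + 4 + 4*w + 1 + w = 40*n^2 - 30*n + w*(5 - 10*n) + 5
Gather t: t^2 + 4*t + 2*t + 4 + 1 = t^2 + 6*t + 5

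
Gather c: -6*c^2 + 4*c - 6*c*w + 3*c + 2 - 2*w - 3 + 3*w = -6*c^2 + c*(7 - 6*w) + w - 1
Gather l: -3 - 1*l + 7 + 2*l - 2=l + 2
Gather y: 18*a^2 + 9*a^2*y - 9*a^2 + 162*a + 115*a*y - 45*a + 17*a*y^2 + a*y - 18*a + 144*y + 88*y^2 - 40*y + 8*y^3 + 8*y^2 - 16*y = 9*a^2 + 99*a + 8*y^3 + y^2*(17*a + 96) + y*(9*a^2 + 116*a + 88)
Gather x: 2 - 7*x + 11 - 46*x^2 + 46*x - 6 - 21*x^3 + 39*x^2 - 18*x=-21*x^3 - 7*x^2 + 21*x + 7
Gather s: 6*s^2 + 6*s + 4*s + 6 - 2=6*s^2 + 10*s + 4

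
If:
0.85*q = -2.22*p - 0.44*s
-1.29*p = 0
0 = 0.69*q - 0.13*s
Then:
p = 0.00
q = 0.00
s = 0.00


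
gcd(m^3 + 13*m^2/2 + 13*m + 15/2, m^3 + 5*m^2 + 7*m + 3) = m^2 + 4*m + 3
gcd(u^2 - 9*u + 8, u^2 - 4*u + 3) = u - 1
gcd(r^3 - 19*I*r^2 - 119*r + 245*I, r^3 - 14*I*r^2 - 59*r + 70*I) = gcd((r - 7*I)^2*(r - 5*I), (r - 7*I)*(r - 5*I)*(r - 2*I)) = r^2 - 12*I*r - 35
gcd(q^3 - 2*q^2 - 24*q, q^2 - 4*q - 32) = q + 4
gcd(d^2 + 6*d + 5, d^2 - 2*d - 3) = d + 1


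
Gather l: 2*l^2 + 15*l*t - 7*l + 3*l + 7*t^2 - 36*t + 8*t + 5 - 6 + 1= 2*l^2 + l*(15*t - 4) + 7*t^2 - 28*t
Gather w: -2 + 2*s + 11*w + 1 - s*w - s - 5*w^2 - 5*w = s - 5*w^2 + w*(6 - s) - 1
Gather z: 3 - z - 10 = -z - 7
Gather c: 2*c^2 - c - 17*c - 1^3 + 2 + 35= 2*c^2 - 18*c + 36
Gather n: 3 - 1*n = 3 - n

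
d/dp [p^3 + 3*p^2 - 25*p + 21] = 3*p^2 + 6*p - 25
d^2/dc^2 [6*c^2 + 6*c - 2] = 12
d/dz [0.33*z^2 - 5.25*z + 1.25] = 0.66*z - 5.25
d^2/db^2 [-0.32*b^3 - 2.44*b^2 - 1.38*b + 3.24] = -1.92*b - 4.88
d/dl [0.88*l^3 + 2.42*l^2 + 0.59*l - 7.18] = 2.64*l^2 + 4.84*l + 0.59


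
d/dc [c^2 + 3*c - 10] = 2*c + 3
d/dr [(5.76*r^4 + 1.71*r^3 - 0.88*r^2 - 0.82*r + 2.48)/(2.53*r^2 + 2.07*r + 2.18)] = (29.1456*r^5 + 40.0959*r^4 + 57.3066*r^3 + 11.4364*r^2 - 16.3856*r - 6.9212)/(6.4009*r^4 + 10.4742*r^3 + 15.3157*r^2 + 9.0252*r + 4.7524)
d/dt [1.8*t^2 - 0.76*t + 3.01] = 3.6*t - 0.76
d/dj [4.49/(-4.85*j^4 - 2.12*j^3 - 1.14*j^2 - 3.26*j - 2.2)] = (87.106*j^3 + 28.5564*j^2 + 10.2372*j + 14.6374)/(4.85*j^4 + 2.12*j^3 + 1.14*j^2 + 3.26*j + 2.2)^2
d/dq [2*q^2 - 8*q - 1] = 4*q - 8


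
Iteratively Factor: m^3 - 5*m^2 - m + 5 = (m - 1)*(m^2 - 4*m - 5) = (m - 5)*(m - 1)*(m + 1)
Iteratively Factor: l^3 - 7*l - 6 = (l + 1)*(l^2 - l - 6) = (l - 3)*(l + 1)*(l + 2)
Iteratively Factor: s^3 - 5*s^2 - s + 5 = (s + 1)*(s^2 - 6*s + 5) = (s - 5)*(s + 1)*(s - 1)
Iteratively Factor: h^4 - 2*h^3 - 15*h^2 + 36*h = (h + 4)*(h^3 - 6*h^2 + 9*h) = (h - 3)*(h + 4)*(h^2 - 3*h) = h*(h - 3)*(h + 4)*(h - 3)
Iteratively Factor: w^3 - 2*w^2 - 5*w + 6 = (w - 1)*(w^2 - w - 6) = (w - 1)*(w + 2)*(w - 3)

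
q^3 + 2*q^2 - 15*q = q*(q - 3)*(q + 5)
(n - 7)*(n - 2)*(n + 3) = n^3 - 6*n^2 - 13*n + 42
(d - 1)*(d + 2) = d^2 + d - 2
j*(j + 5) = j^2 + 5*j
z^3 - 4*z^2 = z^2*(z - 4)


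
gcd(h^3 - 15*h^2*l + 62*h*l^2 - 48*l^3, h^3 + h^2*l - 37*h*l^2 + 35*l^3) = h - l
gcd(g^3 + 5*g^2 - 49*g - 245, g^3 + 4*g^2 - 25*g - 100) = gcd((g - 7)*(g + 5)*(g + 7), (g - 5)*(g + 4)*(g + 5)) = g + 5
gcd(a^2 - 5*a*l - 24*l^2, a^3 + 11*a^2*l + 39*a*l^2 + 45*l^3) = a + 3*l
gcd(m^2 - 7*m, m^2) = m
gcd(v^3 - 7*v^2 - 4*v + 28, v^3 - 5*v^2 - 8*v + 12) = v + 2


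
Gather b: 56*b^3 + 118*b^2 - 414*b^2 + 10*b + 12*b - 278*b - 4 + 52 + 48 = 56*b^3 - 296*b^2 - 256*b + 96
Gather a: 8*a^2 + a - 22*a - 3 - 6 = 8*a^2 - 21*a - 9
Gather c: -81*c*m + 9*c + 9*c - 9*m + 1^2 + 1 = c*(18 - 81*m) - 9*m + 2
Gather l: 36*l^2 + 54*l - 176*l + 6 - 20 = 36*l^2 - 122*l - 14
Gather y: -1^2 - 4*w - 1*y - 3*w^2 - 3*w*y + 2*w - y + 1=-3*w^2 - 2*w + y*(-3*w - 2)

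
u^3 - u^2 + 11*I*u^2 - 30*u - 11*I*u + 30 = (u - 1)*(u + 5*I)*(u + 6*I)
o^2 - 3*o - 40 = (o - 8)*(o + 5)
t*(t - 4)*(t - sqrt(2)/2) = t^3 - 4*t^2 - sqrt(2)*t^2/2 + 2*sqrt(2)*t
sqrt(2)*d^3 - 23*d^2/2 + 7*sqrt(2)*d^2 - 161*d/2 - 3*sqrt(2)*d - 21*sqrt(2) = (d + 7)*(d - 6*sqrt(2))*(sqrt(2)*d + 1/2)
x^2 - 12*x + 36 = (x - 6)^2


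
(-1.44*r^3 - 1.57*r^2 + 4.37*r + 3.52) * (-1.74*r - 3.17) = 2.5056*r^4 + 7.2966*r^3 - 2.6269*r^2 - 19.9777*r - 11.1584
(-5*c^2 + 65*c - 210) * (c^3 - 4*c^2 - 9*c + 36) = -5*c^5 + 85*c^4 - 425*c^3 + 75*c^2 + 4230*c - 7560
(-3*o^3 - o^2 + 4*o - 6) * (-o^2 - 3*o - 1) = 3*o^5 + 10*o^4 + 2*o^3 - 5*o^2 + 14*o + 6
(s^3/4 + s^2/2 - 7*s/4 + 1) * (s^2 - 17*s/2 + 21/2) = s^5/4 - 13*s^4/8 - 27*s^3/8 + 169*s^2/8 - 215*s/8 + 21/2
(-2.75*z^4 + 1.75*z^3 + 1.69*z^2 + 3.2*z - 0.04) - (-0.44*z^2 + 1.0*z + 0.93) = -2.75*z^4 + 1.75*z^3 + 2.13*z^2 + 2.2*z - 0.97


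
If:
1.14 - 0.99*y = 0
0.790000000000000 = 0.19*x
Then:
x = 4.16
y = 1.15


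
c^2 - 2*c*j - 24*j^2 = (c - 6*j)*(c + 4*j)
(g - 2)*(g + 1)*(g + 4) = g^3 + 3*g^2 - 6*g - 8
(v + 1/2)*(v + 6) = v^2 + 13*v/2 + 3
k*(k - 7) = k^2 - 7*k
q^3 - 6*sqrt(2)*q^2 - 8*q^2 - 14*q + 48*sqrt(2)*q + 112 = (q - 8)*(q - 7*sqrt(2))*(q + sqrt(2))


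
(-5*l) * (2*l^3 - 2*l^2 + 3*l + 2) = -10*l^4 + 10*l^3 - 15*l^2 - 10*l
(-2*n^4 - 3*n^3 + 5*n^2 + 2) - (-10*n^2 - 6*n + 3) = -2*n^4 - 3*n^3 + 15*n^2 + 6*n - 1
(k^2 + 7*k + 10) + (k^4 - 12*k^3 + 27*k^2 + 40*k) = k^4 - 12*k^3 + 28*k^2 + 47*k + 10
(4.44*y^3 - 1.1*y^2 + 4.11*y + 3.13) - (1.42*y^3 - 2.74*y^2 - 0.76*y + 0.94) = 3.02*y^3 + 1.64*y^2 + 4.87*y + 2.19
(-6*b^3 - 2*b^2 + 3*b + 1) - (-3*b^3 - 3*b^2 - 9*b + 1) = -3*b^3 + b^2 + 12*b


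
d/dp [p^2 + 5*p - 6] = 2*p + 5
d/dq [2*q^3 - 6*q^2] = 6*q*(q - 2)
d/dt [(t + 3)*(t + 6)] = 2*t + 9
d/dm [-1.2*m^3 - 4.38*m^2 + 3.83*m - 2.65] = -3.6*m^2 - 8.76*m + 3.83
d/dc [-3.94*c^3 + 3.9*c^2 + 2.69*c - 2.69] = -11.82*c^2 + 7.8*c + 2.69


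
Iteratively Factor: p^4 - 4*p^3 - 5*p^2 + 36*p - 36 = (p + 3)*(p^3 - 7*p^2 + 16*p - 12) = (p - 2)*(p + 3)*(p^2 - 5*p + 6) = (p - 2)^2*(p + 3)*(p - 3)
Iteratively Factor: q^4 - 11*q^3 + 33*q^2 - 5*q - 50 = (q - 2)*(q^3 - 9*q^2 + 15*q + 25) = (q - 5)*(q - 2)*(q^2 - 4*q - 5) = (q - 5)^2*(q - 2)*(q + 1)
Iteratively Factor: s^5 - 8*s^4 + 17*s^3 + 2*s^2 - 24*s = (s - 3)*(s^4 - 5*s^3 + 2*s^2 + 8*s) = (s - 3)*(s - 2)*(s^3 - 3*s^2 - 4*s) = s*(s - 3)*(s - 2)*(s^2 - 3*s - 4) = s*(s - 4)*(s - 3)*(s - 2)*(s + 1)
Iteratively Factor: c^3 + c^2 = (c + 1)*(c^2) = c*(c + 1)*(c)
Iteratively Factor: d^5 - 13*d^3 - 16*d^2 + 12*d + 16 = (d + 2)*(d^4 - 2*d^3 - 9*d^2 + 2*d + 8) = (d + 2)^2*(d^3 - 4*d^2 - d + 4) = (d - 4)*(d + 2)^2*(d^2 - 1) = (d - 4)*(d - 1)*(d + 2)^2*(d + 1)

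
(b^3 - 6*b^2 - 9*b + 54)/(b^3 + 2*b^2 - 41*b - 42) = (b^2 - 9)/(b^2 + 8*b + 7)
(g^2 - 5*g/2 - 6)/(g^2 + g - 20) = (g + 3/2)/(g + 5)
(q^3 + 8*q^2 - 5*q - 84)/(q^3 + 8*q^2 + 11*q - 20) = (q^2 + 4*q - 21)/(q^2 + 4*q - 5)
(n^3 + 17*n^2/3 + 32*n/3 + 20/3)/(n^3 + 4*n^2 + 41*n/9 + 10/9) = 3*(n + 2)/(3*n + 1)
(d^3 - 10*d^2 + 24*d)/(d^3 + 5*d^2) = (d^2 - 10*d + 24)/(d*(d + 5))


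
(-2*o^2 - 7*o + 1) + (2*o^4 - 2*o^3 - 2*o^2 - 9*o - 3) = 2*o^4 - 2*o^3 - 4*o^2 - 16*o - 2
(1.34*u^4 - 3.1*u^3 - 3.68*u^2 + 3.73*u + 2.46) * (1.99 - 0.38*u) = -0.5092*u^5 + 3.8446*u^4 - 4.7706*u^3 - 8.7406*u^2 + 6.4879*u + 4.8954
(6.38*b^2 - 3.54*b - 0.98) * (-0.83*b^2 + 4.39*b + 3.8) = -5.2954*b^4 + 30.9464*b^3 + 9.5168*b^2 - 17.7542*b - 3.724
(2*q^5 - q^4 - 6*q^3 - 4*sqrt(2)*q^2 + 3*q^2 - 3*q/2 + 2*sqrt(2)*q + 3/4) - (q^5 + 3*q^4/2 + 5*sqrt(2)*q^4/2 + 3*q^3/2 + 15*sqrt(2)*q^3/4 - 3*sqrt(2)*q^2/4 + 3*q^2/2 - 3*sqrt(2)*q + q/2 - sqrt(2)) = q^5 - 5*sqrt(2)*q^4/2 - 5*q^4/2 - 15*q^3/2 - 15*sqrt(2)*q^3/4 - 13*sqrt(2)*q^2/4 + 3*q^2/2 - 2*q + 5*sqrt(2)*q + 3/4 + sqrt(2)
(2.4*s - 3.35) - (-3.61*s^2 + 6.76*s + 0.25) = 3.61*s^2 - 4.36*s - 3.6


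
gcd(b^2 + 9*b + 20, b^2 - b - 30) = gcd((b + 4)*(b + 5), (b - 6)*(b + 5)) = b + 5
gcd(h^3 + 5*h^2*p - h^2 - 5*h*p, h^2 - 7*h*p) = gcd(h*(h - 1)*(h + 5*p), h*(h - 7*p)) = h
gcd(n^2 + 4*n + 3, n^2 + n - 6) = n + 3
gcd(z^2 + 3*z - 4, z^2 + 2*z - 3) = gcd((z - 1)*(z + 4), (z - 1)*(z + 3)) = z - 1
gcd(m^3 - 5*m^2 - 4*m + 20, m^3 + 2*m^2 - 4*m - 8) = m^2 - 4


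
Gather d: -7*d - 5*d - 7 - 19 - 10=-12*d - 36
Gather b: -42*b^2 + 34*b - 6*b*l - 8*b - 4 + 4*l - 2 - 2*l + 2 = -42*b^2 + b*(26 - 6*l) + 2*l - 4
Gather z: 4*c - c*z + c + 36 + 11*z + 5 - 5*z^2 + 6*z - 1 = 5*c - 5*z^2 + z*(17 - c) + 40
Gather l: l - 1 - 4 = l - 5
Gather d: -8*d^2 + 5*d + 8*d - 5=-8*d^2 + 13*d - 5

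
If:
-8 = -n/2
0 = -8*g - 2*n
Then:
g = -4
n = 16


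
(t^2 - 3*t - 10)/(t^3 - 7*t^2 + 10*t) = (t + 2)/(t*(t - 2))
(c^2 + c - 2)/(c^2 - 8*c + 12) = (c^2 + c - 2)/(c^2 - 8*c + 12)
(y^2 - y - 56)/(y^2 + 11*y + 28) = (y - 8)/(y + 4)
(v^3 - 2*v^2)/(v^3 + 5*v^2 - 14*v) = v/(v + 7)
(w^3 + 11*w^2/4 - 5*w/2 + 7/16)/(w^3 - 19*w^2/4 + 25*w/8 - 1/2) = (w + 7/2)/(w - 4)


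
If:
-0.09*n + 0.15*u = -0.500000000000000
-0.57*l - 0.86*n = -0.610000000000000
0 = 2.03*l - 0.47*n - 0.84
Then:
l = 0.50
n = 0.38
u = -3.11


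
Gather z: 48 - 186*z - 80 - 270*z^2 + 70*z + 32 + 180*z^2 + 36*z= -90*z^2 - 80*z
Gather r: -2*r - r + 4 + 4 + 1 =9 - 3*r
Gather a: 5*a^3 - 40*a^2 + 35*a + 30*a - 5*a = 5*a^3 - 40*a^2 + 60*a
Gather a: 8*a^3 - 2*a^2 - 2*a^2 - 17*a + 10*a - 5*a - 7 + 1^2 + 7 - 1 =8*a^3 - 4*a^2 - 12*a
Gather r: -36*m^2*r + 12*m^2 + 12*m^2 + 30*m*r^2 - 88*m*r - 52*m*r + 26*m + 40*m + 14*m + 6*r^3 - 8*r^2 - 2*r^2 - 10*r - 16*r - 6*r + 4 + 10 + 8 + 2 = 24*m^2 + 80*m + 6*r^3 + r^2*(30*m - 10) + r*(-36*m^2 - 140*m - 32) + 24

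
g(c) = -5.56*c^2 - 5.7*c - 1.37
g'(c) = -11.12*c - 5.7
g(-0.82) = -0.43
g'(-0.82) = 3.42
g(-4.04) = -69.09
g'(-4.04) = 39.22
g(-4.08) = -70.67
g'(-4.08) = 39.67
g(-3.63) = -53.94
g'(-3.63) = 34.67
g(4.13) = -119.75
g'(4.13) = -51.63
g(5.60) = -207.65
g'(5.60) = -67.97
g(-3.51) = -49.86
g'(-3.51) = 33.33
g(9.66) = -575.27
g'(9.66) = -113.12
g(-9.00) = -400.43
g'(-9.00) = 94.38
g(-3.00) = -34.31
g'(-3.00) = 27.66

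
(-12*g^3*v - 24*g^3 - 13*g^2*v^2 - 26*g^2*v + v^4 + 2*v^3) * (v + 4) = -12*g^3*v^2 - 72*g^3*v - 96*g^3 - 13*g^2*v^3 - 78*g^2*v^2 - 104*g^2*v + v^5 + 6*v^4 + 8*v^3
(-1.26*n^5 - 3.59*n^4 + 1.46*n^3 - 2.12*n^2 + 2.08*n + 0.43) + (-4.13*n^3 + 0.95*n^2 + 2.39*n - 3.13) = -1.26*n^5 - 3.59*n^4 - 2.67*n^3 - 1.17*n^2 + 4.47*n - 2.7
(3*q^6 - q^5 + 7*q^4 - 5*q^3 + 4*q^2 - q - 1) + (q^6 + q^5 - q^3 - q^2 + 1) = 4*q^6 + 7*q^4 - 6*q^3 + 3*q^2 - q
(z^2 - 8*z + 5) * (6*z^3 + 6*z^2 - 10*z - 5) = 6*z^5 - 42*z^4 - 28*z^3 + 105*z^2 - 10*z - 25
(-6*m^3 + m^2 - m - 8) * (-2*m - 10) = 12*m^4 + 58*m^3 - 8*m^2 + 26*m + 80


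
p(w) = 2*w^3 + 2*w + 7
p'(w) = 6*w^2 + 2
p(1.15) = 12.34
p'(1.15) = 9.94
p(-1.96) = -11.98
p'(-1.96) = 25.05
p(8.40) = 1209.21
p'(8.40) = 425.36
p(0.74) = 9.29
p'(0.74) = 5.29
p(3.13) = 74.59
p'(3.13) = 60.78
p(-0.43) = 5.98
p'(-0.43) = 3.11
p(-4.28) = -158.37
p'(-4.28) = 111.91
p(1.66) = 19.47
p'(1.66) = 18.53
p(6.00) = 451.00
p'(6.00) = 218.00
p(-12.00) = -3473.00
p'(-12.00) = 866.00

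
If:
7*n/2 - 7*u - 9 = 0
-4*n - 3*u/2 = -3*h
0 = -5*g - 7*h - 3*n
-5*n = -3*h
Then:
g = 792/35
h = -90/7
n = -54/7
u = -36/7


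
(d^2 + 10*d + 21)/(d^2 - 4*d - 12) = (d^2 + 10*d + 21)/(d^2 - 4*d - 12)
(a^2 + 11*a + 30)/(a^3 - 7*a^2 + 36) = (a^2 + 11*a + 30)/(a^3 - 7*a^2 + 36)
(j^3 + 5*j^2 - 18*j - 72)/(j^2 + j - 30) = (j^2 - j - 12)/(j - 5)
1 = 1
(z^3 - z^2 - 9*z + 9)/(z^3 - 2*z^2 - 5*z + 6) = (z + 3)/(z + 2)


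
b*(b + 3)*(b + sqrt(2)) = b^3 + sqrt(2)*b^2 + 3*b^2 + 3*sqrt(2)*b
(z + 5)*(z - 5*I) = z^2 + 5*z - 5*I*z - 25*I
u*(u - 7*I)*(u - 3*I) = u^3 - 10*I*u^2 - 21*u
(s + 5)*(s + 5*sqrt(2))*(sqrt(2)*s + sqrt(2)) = sqrt(2)*s^3 + 6*sqrt(2)*s^2 + 10*s^2 + 5*sqrt(2)*s + 60*s + 50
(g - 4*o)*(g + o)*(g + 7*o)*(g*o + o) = g^4*o + 4*g^3*o^2 + g^3*o - 25*g^2*o^3 + 4*g^2*o^2 - 28*g*o^4 - 25*g*o^3 - 28*o^4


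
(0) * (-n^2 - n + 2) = 0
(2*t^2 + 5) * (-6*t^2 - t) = -12*t^4 - 2*t^3 - 30*t^2 - 5*t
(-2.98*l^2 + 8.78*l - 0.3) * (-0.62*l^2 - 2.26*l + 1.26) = 1.8476*l^4 + 1.2912*l^3 - 23.4116*l^2 + 11.7408*l - 0.378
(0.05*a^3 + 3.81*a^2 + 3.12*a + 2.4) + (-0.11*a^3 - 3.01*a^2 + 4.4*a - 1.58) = -0.06*a^3 + 0.8*a^2 + 7.52*a + 0.82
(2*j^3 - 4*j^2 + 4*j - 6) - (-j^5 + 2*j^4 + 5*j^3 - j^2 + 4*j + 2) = j^5 - 2*j^4 - 3*j^3 - 3*j^2 - 8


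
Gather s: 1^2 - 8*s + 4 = 5 - 8*s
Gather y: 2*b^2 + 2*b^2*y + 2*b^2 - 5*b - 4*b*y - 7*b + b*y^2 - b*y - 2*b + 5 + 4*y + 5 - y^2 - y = 4*b^2 - 14*b + y^2*(b - 1) + y*(2*b^2 - 5*b + 3) + 10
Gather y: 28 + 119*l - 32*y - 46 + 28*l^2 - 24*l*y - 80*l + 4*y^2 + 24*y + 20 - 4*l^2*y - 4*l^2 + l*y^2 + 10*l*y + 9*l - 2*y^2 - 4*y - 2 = 24*l^2 + 48*l + y^2*(l + 2) + y*(-4*l^2 - 14*l - 12)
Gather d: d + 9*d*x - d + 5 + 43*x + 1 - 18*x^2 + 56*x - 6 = 9*d*x - 18*x^2 + 99*x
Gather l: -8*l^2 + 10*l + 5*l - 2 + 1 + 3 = -8*l^2 + 15*l + 2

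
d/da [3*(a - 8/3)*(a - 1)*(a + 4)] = 9*a^2 + 2*a - 36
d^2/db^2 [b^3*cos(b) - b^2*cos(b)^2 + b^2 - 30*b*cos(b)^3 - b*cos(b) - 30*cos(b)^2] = -b^3*cos(b) - 6*b^2*sin(b) + 2*b^2*cos(2*b) + 4*b*sin(2*b) + 59*b*cos(b)/2 + 135*b*cos(3*b)/2 + 47*sin(b) + 45*sin(3*b) + 59*cos(2*b) + 1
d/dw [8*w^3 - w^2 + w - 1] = 24*w^2 - 2*w + 1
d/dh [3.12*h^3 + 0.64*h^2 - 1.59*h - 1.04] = 9.36*h^2 + 1.28*h - 1.59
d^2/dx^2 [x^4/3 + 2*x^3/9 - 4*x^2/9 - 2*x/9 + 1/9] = 4*x^2 + 4*x/3 - 8/9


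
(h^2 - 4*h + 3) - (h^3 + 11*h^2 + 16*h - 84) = -h^3 - 10*h^2 - 20*h + 87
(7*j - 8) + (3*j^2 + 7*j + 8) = 3*j^2 + 14*j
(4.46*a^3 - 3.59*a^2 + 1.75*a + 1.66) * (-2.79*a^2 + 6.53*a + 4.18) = -12.4434*a^5 + 39.1399*a^4 - 9.6824*a^3 - 8.2101*a^2 + 18.1548*a + 6.9388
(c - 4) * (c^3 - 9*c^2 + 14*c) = c^4 - 13*c^3 + 50*c^2 - 56*c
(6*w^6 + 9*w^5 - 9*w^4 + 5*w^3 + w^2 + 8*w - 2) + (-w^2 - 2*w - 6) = 6*w^6 + 9*w^5 - 9*w^4 + 5*w^3 + 6*w - 8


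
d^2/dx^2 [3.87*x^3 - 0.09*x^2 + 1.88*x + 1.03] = 23.22*x - 0.18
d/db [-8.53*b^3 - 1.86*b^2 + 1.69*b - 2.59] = -25.59*b^2 - 3.72*b + 1.69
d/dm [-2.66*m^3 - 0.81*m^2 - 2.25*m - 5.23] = -7.98*m^2 - 1.62*m - 2.25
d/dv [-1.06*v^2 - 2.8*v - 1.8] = -2.12*v - 2.8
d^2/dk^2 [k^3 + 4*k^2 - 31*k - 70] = 6*k + 8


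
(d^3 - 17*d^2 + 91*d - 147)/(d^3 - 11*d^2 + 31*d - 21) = (d - 7)/(d - 1)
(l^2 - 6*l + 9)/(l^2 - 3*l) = (l - 3)/l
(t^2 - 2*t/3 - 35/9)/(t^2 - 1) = (9*t^2 - 6*t - 35)/(9*(t^2 - 1))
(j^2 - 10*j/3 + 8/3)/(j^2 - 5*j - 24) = (-3*j^2 + 10*j - 8)/(3*(-j^2 + 5*j + 24))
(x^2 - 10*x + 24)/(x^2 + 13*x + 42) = (x^2 - 10*x + 24)/(x^2 + 13*x + 42)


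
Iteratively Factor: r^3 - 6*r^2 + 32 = (r + 2)*(r^2 - 8*r + 16) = (r - 4)*(r + 2)*(r - 4)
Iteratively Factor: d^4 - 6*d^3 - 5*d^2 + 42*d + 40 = (d - 5)*(d^3 - d^2 - 10*d - 8) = (d - 5)*(d + 2)*(d^2 - 3*d - 4) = (d - 5)*(d - 4)*(d + 2)*(d + 1)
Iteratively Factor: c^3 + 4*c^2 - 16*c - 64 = (c + 4)*(c^2 - 16) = (c - 4)*(c + 4)*(c + 4)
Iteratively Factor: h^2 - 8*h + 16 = (h - 4)*(h - 4)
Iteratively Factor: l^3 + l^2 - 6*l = (l + 3)*(l^2 - 2*l) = (l - 2)*(l + 3)*(l)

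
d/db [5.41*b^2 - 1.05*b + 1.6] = 10.82*b - 1.05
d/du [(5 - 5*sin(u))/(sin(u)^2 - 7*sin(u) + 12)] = 5*(sin(u)^2 - 2*sin(u) - 5)*cos(u)/(sin(u)^2 - 7*sin(u) + 12)^2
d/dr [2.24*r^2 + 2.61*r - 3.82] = 4.48*r + 2.61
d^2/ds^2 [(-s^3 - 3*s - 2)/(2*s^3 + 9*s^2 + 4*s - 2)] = 2*(18*s^6 - 12*s^5 - 234*s^4 - 541*s^3 - 582*s^2 - 414*s - 92)/(8*s^9 + 108*s^8 + 534*s^7 + 1137*s^6 + 852*s^5 - 150*s^4 - 344*s^3 + 12*s^2 + 48*s - 8)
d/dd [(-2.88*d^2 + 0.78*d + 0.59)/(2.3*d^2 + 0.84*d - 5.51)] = (-4.2132*d^2 + 29.0236*d - 4.7934)/(5.29*d^4 + 3.864*d^3 - 24.6404*d^2 - 9.2568*d + 30.3601)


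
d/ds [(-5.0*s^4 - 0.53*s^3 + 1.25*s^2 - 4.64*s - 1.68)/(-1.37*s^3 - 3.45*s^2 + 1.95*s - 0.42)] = (6.85*s^6 + 34.5*s^5 - 25.709*s^4 - 6.3806*s^3 - 19.8075*s^2 - 12.642*s + 5.2248)/(1.8769*s^6 + 9.453*s^5 + 6.5595*s^4 - 12.3042*s^3 + 6.7005*s^2 - 1.638*s + 0.1764)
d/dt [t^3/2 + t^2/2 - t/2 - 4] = 3*t^2/2 + t - 1/2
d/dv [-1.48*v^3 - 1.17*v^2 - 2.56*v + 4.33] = -4.44*v^2 - 2.34*v - 2.56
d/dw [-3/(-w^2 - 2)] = -6*w/(w^2 + 2)^2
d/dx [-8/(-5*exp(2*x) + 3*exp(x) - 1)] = (24 - 80*exp(x))*exp(x)/(5*exp(2*x) - 3*exp(x) + 1)^2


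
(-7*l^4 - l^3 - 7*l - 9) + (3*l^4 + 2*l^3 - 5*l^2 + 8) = -4*l^4 + l^3 - 5*l^2 - 7*l - 1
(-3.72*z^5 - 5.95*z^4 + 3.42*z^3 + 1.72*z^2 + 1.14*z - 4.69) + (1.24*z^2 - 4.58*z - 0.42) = -3.72*z^5 - 5.95*z^4 + 3.42*z^3 + 2.96*z^2 - 3.44*z - 5.11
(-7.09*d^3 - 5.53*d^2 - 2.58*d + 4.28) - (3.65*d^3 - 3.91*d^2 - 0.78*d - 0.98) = -10.74*d^3 - 1.62*d^2 - 1.8*d + 5.26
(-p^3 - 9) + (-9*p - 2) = -p^3 - 9*p - 11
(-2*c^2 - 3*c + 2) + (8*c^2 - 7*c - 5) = 6*c^2 - 10*c - 3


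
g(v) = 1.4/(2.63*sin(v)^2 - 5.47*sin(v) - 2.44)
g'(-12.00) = 0.15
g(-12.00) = -0.30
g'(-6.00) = 0.38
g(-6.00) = -0.37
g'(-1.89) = -0.18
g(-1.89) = 0.27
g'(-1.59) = -0.01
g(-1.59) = 0.25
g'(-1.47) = 0.05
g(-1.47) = 0.25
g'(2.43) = -0.09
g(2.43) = -0.29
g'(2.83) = -0.34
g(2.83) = -0.36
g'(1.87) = -0.01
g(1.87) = -0.27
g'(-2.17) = -0.52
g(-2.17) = 0.36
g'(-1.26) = 0.17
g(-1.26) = 0.27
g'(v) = 1.4*(-5.26*sin(v)*cos(v) + 5.47*cos(v))/(2.63*sin(v)^2 - 5.47*sin(v) - 2.44)^2 = (7.658 - 7.364*sin(v))*cos(v)/(-2.63*sin(v)^2 + 5.47*sin(v) + 2.44)^2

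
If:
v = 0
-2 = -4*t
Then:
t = 1/2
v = 0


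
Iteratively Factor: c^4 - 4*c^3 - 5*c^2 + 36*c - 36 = (c - 3)*(c^3 - c^2 - 8*c + 12) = (c - 3)*(c - 2)*(c^2 + c - 6) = (c - 3)*(c - 2)^2*(c + 3)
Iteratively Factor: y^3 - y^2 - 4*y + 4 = (y - 1)*(y^2 - 4) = (y - 1)*(y + 2)*(y - 2)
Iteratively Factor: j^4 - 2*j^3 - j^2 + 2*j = (j - 1)*(j^3 - j^2 - 2*j) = j*(j - 1)*(j^2 - j - 2) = j*(j - 1)*(j + 1)*(j - 2)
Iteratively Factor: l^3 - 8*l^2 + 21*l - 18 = (l - 3)*(l^2 - 5*l + 6) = (l - 3)*(l - 2)*(l - 3)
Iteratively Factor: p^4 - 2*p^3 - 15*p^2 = (p)*(p^3 - 2*p^2 - 15*p) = p^2*(p^2 - 2*p - 15) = p^2*(p + 3)*(p - 5)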